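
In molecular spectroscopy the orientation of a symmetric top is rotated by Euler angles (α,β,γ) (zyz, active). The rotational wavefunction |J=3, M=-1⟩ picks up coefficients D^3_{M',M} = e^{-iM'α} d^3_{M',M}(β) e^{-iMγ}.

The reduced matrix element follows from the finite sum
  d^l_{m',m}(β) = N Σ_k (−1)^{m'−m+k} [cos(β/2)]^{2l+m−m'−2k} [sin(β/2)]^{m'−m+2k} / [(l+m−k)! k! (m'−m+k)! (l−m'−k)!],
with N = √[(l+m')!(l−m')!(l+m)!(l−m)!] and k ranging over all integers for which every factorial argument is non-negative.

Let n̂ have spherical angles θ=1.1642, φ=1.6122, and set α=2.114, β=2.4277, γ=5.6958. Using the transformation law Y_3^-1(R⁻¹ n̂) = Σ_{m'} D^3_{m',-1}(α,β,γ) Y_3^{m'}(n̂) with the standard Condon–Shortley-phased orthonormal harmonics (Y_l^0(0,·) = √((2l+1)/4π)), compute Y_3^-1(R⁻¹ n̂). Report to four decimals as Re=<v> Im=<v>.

Re=0.1140 Im=-0.2027

Need the full column D^3_{m',-1} for m'=−3..3 at α=2.1140, β=2.4277, γ=5.6958.
cos(β/2)=0.349415, sin(β/2)=0.936968
d^3_{-3,-1}: single k=2 term ⇒ +0.050683;  D = +0.043766-0.025559i
d^3_{-2,-1}: k∈[1..2] ⇒ +0.015432 -0.221936 = -0.206504;  D = +0.181321+0.098826i
d^3_{-1,-1}: k∈[0..2] ⇒ +0.001820 -0.104690 +0.564590 = +0.461720;  D = +0.020393+0.461269i
d^3_{0,-1}: k∈[0..2] ⇒ -0.016905 +0.364678 -0.874090 = -0.526317;  D = -0.438102+0.291678i
d^3_{1,-1}: k∈[0..2] ⇒ +0.078517 -0.752786 +0.676627 = +0.002358;  D = -0.002133-0.001005i
d^3_{2,-1}: k∈[0..1] ⇒ -0.221936 +0.797931 = +0.575995;  D = +0.059221+0.572943i
d^3_{3,-1}: single k=0 term ⇒ +0.364441;  D = +0.290962-0.219451i
Y_3^{m'}(θ=1.1642,φ=1.6122) and Σ D·Y over m':
  (+0.0438-0.0256i)·(+0.0401+0.3208i)  (+0.1813+0.0988i)·(-0.3398+0.0282i)  (+0.0204+0.4613i)·(+0.0027+0.0646i)  (-0.4381+0.2917i)·(-0.3273+0.0000i)  (-0.0021-0.0010i)·(-0.0027+0.0646i)  (+0.0592+0.5729i)·(-0.3398-0.0282i)  (+0.2910-0.2195i)·(-0.0401+0.3208i)
Y_3^-1(R⁻¹ n̂) = +0.114047-0.202739i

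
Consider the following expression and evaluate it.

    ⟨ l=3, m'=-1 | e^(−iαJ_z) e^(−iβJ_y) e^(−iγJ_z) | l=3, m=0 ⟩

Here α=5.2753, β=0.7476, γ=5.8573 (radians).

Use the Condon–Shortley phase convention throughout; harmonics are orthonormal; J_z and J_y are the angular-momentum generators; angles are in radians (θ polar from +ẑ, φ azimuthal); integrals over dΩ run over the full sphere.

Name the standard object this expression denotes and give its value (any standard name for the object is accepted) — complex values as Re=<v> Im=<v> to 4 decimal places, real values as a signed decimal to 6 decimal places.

Wigner D-matrix element, Re=0.2653 Im=-0.4205

This is a Wigner D-matrix element — the rotation-matrix element ⟨l m'| R(α,β,γ) |l m⟩ in the angular-momentum basis.
Split into d^3_{-1,0}(β=0.7476) × two z-phases.
c=cos(0.747600/2)=0.930946, s=sin(0.747600/2)=0.365156; N=√[2·24·6·6]=41.569219
Admissible k: 1..3 (factorial args all ≥0)
  k=1: (−1)^0·41.5692/(12)·0.9309^5·0.3652^1 = +0.884489
  k=2: (−1)^1·41.5692/(4)·0.9309^3·0.3652^3 = -0.408244
  k=3: (−1)^2·41.5692/(12)·0.9309^1·0.3652^5 = +0.020937
d^3_{-1,0}(0.7476) = +0.884489 -0.408244 +0.020937 = +0.497181
Attach z-rotation phases: D = e^{-i(-1)(5.2753)}·(+0.497181)·e^{-i(0)(5.8573)} = +0.265321-0.420468i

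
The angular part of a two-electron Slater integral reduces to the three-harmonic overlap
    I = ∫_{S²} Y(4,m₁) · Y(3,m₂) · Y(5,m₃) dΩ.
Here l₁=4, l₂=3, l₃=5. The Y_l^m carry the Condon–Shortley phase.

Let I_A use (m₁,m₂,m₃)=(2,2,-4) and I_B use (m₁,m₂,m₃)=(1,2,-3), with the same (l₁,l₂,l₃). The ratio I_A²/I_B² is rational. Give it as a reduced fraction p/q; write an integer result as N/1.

l's match ⇒ only the (l;m) 3-j factors differ between A and B.
A: triangle coeff Δ(4,3,5) = 1/180180; Σ_t [1,2]: t=1:−1/2880 t=2:+1/8640 = -1/4320; (3j)²=8/429 [(4 3 5; 2 2 -4)], sign=+1
B: triangle coeff Δ(4,3,5) = 1/180180; Σ_t [1,2]: t=1:−1/1152 t=2:+1/1440 = -1/5760; (3j)²=1/858 [(4 3 5; 1 2 -3)], sign=-1
I_A²/I_B² = (8/429)/(1/858) = 16/1

16/1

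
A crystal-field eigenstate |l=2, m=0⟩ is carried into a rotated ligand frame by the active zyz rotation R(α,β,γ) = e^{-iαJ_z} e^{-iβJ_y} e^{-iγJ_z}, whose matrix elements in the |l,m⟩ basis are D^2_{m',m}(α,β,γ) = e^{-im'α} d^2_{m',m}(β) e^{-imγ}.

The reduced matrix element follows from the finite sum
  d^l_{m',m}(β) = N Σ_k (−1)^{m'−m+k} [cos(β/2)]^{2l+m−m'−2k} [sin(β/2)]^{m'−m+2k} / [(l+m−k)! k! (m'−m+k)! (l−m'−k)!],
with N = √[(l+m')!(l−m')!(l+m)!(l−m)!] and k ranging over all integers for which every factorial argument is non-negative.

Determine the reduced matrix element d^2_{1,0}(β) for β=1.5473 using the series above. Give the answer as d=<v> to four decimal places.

d^2_{1,0}(β=1.5473) via the finite sum:
With c≡cos(β/2)=0.715365 and s≡sin(β/2)=0.698751, N=[6·1·2·2]^{1/2}=4.898979
The bounds max(0,m−m')=0 and min(l+m,l−m')=1 give 2 terms
  k=0: (−1)^1·4.8990/(2)·0.7154^3·0.6988^1 = -0.626587
  k=1: (−1)^2·4.8990/(2)·0.7154^1·0.6988^3 = +0.597820
d^2_{1,0}(1.5473) = -0.626587 +0.597820 = -0.028766

d=-0.0288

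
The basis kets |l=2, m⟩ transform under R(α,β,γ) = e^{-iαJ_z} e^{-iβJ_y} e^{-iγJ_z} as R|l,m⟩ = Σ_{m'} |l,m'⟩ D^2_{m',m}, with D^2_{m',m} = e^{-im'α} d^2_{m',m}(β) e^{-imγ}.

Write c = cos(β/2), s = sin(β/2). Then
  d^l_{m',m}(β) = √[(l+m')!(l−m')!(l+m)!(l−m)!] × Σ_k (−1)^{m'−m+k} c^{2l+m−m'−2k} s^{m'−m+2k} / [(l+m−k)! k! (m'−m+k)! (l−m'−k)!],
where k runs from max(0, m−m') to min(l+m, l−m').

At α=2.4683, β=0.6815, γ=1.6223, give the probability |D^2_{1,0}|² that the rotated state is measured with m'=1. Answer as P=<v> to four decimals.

First d^2_{1,0}(β=0.6815), then the phase factors e^{-i(1)α} and e^{-i(0)γ}:
Half-angle: c=0.942504, s=0.334194. N=√(6·1·2·2)=4.898979
k: max(0,(0)−(1))=0 … min(2+(0),2−(1))=1
  k=0: (−1)^1·4.8990/(2)·0.9425^3·0.3342^1 = -0.685369
  k=1: (−1)^2·4.8990/(2)·0.9425^1·0.3342^3 = +0.086170
d^2_{1,0}(0.6815) = -0.685369 +0.086170 = -0.599199
|D^2_{1,0}|² = |d^2_{1,0}(β)|² = (-0.599199)² = 0.359039 (the z-rotation phases have unit modulus)

P=0.3590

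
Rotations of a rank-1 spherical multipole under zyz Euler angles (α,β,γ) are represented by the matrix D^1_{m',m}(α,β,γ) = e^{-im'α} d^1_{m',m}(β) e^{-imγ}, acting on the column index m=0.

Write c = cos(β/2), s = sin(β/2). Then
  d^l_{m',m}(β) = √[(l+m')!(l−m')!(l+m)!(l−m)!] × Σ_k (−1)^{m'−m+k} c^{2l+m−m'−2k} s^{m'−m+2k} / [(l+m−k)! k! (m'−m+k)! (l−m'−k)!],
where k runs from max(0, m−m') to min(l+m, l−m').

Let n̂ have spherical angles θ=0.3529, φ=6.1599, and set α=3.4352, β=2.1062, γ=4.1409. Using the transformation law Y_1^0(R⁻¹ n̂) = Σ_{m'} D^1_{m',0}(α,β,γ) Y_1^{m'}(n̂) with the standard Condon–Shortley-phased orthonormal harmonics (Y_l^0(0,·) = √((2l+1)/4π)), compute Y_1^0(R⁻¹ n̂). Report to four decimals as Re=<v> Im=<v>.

Need the full column D^1_{m',0} for m'=−1..1 at α=3.4352, β=2.1062, γ=4.1409.
cos(β/2)=0.494880, sin(β/2)=0.868962
d^1_{-1,0}: single k=1 term ⇒ +0.608156;  D = -0.582131-0.176005i
d^1_{0,0}: k∈[0..1] ⇒ +0.244906 -0.755094 = -0.510188;  D = -0.510188+0.000000i
d^1_{1,0}: single k=0 term ⇒ -0.608156;  D = +0.582131-0.176005i
Y_1^{m'}(θ=0.3529,φ=6.1599) and Σ D·Y over m':
  (-0.5821-0.1760i)·(+0.1185+0.0147i)  (-0.5102+0.0000i)·(+0.4585+0.0000i)  (+0.5821-0.1760i)·(-0.1185+0.0147i)
Y_1^0(R⁻¹ n̂) = -0.366717+0.000000i

Re=-0.3667 Im=0.0000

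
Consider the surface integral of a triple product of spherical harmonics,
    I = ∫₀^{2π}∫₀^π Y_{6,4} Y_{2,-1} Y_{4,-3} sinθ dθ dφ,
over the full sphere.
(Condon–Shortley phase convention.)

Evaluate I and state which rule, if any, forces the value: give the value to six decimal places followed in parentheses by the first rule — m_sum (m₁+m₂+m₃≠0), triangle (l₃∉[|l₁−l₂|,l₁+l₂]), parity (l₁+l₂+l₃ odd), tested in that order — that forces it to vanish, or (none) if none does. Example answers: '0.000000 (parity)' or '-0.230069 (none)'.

m-sum 0 ✓  L=12 even ✓  4≤4≤8 ✓
Π(2lᵢ+1) = 13×5×9 = 585
triangle coeff Δ(6,2,4) = 1/6435
Σ_t [2,2]: t=2:+1/2304 = 1/2304
(3j)²=5/143 [(6 2 4; 0 0 0)], sign=+1
Σ_t [1,1]: t=1:−1/30240 = -1/30240
(3j)²=16/429 [(6 2 4; 4 -1 -3)], sign=+1
⇒ 4πI² = 1200/1573
I = (+1)√(1200/1573/(4π)) = 0.24638901
No selection rule forces the value: the integral is nonzero (none).

0.246389 (none)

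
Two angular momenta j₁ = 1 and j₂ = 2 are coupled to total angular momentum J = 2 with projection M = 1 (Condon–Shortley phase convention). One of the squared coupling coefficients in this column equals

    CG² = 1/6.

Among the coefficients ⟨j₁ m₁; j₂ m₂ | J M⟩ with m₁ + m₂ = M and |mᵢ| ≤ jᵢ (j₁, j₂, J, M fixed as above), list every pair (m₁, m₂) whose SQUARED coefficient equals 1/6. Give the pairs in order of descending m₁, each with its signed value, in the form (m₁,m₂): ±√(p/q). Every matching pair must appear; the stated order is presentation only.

(0,1): −√(1/6)

Admissible pairs with m₁+m₂ = M = 1: (-1,2), (0,1), (1,0)
  (m₁,m₂)=(1,0): CG² = 1/2, CG = +√(1/2)
  (m₁,m₂)=(0,1): CG² = 1/6, CG = −√(1/6)   ← matches the target
  (m₁,m₂)=(-1,2): CG² = 1/3, CG = −√(1/3)
Pairs with CG² = 1/6: (0,1): −√(1/6)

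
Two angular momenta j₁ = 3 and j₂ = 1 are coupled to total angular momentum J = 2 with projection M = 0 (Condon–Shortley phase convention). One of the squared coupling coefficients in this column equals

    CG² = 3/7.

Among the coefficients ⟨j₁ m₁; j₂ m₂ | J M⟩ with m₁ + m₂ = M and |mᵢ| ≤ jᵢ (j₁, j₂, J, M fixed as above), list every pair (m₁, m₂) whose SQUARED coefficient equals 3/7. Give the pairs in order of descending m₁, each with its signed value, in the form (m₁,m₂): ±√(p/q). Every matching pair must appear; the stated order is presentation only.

(0,0): −√(3/7)

Admissible pairs with m₁+m₂ = M = 0: (-1,1), (0,0), (1,-1)
  (m₁,m₂)=(1,-1): CG² = 2/7, CG = +√(2/7)
  (m₁,m₂)=(0,0): CG² = 3/7, CG = −√(3/7)   ← matches the target
  (m₁,m₂)=(-1,1): CG² = 2/7, CG = +√(2/7)
Pairs with CG² = 3/7: (0,0): −√(3/7)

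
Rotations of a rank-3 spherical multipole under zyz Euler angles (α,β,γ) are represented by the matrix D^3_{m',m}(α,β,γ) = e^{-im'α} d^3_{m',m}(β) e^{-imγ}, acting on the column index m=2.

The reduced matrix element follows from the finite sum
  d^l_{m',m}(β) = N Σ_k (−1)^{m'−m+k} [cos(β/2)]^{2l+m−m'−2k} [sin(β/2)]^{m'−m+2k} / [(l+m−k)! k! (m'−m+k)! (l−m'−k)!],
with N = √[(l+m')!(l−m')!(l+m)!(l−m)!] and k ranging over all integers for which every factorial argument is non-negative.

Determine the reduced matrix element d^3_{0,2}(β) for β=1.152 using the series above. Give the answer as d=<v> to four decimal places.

d^3_{0,2}(β=1.1520) via the finite sum:
c=cos(1.152000/2)=0.838648, s=sin(1.152000/2)=0.544674; N=√[6·6·120·1]=65.726707
Admissible k: 2..3 (factorial args all ≥0)
  k=2: (−1)^0·65.7267/(12)·0.8386^4·0.5447^2 = +0.803808
  k=3: (−1)^1·65.7267/(12)·0.8386^2·0.5447^4 = -0.339052
d^3_{0,2}(1.1520) = +0.803808 -0.339052 = +0.464757

d=0.4648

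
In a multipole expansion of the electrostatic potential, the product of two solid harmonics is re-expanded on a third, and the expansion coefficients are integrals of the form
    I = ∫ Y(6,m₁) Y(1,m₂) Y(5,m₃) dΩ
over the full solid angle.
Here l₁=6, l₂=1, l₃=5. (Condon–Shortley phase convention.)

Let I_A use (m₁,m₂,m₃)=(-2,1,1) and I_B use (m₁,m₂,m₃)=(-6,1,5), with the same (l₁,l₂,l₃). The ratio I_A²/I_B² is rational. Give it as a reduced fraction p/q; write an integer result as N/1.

l's match ⇒ only the (l;m) 3-j factors differ between A and B.
A: triangle coeff Δ(6,1,5) = 1/858; Σ_t [2,2]: t=2:+1/34560 = 1/34560; (3j)²=14/429 [(6 1 5; -2 1 1)], sign=+1
B: triangle coeff Δ(6,1,5) = 1/858; Σ_t [2,2]: t=2:+1/7257600 = 1/7257600; (3j)²=1/13 [(6 1 5; -6 1 5)], sign=+1
I_A²/I_B² = (14/429)/(1/13) = 14/33

14/33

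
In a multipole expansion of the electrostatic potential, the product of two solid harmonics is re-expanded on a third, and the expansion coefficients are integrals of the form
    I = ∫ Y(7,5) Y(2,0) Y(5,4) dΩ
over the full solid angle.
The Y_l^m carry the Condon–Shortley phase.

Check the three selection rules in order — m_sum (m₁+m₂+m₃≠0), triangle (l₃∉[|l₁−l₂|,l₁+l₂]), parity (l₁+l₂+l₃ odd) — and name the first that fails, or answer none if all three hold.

m_sum

m₁+m₂+m₃ = 5 + 0 + 4 = 9  ✗
triangle: |7−2|=5 ≤ l₃=5 ≤ 7+2=9
parity: l₁+l₂+l₃ = 14 is even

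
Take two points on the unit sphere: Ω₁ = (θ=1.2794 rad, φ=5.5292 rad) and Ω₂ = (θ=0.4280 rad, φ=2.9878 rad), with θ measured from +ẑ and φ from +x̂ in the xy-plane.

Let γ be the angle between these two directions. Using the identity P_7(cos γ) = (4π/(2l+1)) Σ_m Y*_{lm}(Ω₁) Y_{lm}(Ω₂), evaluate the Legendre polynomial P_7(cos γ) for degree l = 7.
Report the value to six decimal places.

0.140116

Expand P_7 via completeness: Σ_{m} conj(Y_{7,m}) at Ω₁ times Y_{7,m} at Ω₂ —
  [-7]  conj(Y_{7,-7})(Ω₁) = (0.198201, 0.312300) ; Y_{7,-7}(Ω₂) = (-0.000503, -0.000934) ; Δ = (0.000192, -0.000342)
  [-6]  conj(Y_{7,-6})(Ω₁) = (-0.077775, 0.407753) ; Y_{7,-6}(Ω₂) = (0.005253, 0.006938) ; Δ = (-0.003238, 0.001602)
  [-5]  conj(Y_{7,-5})(Ω₁) = (-0.017462, 0.012688) ; Y_{7,-5}(Ω₂) = (-0.031701, -0.030676) ; Δ = (0.000943, 0.000133)
  [-4]  conj(Y_{7,-4})(Ω₁) = (0.339284, 0.042857) ; Y_{7,-4}(Ω₂) = (0.125576, 0.088737) ; Δ = (0.038803, 0.035489)
  [-3]  conj(Y_{7,-3})(Ω₁) = (0.091299, 0.110360) ; Y_{7,-3}(Ω₂) = (-0.328269, -0.163204) ; Δ = (-0.011960, -0.051128)
  [-2]  conj(Y_{7,-2})(Ω₁) = (0.017853, -0.283792) ; Y_{7,-2}(Ω₂) = (0.512394, 0.162771) ; Δ = (0.055341, -0.142508)
  [-1]  conj(Y_{7,-1})(Ω₁) = (0.134311, -0.126127) ; Y_{7,-1}(Ω₂) = (-0.285314, -0.044229) ; Δ = (-0.043899, 0.030045)
  [+0]  conj(Y_{7,0})(Ω₁) = (-0.264460, -0.000000) ; Y_{7,0}(Ω₂) = (-0.358794, 0.000000) ; Δ = (0.094887, 0.000000)
  [+1]  conj(Y_{7,1})(Ω₁) = (-0.134311, -0.126127) ; Y_{7,1}(Ω₂) = (0.285314, -0.044229) ; Δ = (-0.043899, -0.030045)
  [+2]  conj(Y_{7,2})(Ω₁) = (0.017853, 0.283792) ; Y_{7,2}(Ω₂) = (0.512394, -0.162771) ; Δ = (0.055341, 0.142508)
  [+3]  conj(Y_{7,3})(Ω₁) = (-0.091299, 0.110360) ; Y_{7,3}(Ω₂) = (0.328269, -0.163204) ; Δ = (-0.011960, 0.051128)
  [+4]  conj(Y_{7,4})(Ω₁) = (0.339284, -0.042857) ; Y_{7,4}(Ω₂) = (0.125576, -0.088737) ; Δ = (0.038803, -0.035489)
  [+5]  conj(Y_{7,5})(Ω₁) = (0.017462, 0.012688) ; Y_{7,5}(Ω₂) = (0.031701, -0.030676) ; Δ = (0.000943, -0.000133)
  [+6]  conj(Y_{7,6})(Ω₁) = (-0.077775, -0.407753) ; Y_{7,6}(Ω₂) = (0.005253, -0.006938) ; Δ = (-0.003238, -0.001602)
  [+7]  conj(Y_{7,7})(Ω₁) = (-0.198201, 0.312300) ; Y_{7,7}(Ω₂) = (0.000503, -0.000934) ; Δ = (0.000192, 0.000342)
Σ over m = (0.167251, -0.000000); ×(4π/15) → (0.140116, -0.000000). Real part: 0.140116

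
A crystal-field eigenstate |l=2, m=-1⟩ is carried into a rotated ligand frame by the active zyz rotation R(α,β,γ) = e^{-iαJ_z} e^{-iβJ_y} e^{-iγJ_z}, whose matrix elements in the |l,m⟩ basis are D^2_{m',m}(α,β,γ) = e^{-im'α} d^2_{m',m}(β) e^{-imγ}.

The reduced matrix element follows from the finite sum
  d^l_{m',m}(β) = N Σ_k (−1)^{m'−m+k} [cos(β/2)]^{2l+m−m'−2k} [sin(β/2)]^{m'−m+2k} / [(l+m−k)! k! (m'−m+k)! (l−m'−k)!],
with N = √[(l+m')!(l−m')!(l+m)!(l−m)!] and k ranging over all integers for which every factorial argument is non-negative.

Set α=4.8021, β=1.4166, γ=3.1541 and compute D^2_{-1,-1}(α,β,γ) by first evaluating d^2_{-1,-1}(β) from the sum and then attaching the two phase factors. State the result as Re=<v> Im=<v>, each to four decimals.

Re=0.0408 Im=-0.3975

D^2_{-1,-1}(4.8021,1.4166,3.1541) = e^{-i·-1·4.8021}·d^2_{-1,-1}(1.4166)·e^{-i·-1·3.1541}. Compute d first:
With c≡cos(β/2)=0.759469 and s≡sin(β/2)=0.650544, N=[1·6·1·6]^{1/2}=6.000000
Admissible k: 0..1 (factorial args all ≥0)
  k=0: (−1)^0·6.0000/(6)·0.7595^4·0.6505^0 = +0.332690
  k=1: (−1)^1·6.0000/(2)·0.7595^2·0.6505^2 = -0.732309
d^2_{-1,-1}(1.4166) = +0.332690 -0.732309 = -0.399618
Phases: e^{-i·(-1)·4.8021}=+0.089591-0.995979i, e^{-i·(-1)·3.1541}=-0.999922-0.012507i ⇒ D=+0.040777-0.397532i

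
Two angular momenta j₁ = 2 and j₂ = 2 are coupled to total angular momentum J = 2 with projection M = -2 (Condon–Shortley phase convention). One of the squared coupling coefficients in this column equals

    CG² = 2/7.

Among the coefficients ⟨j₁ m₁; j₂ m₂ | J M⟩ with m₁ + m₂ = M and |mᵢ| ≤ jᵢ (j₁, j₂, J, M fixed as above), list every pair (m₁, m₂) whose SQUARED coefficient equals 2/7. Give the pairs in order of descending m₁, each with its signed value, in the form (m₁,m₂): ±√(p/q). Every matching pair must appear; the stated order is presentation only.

Admissible pairs with m₁+m₂ = M = -2: (-2,0), (-1,-1), (0,-2)
  (m₁,m₂)=(0,-2): CG² = 2/7, CG = +√(2/7)   ← matches the target
  (m₁,m₂)=(-1,-1): CG² = 3/7, CG = −√(3/7)
  (m₁,m₂)=(-2,0): CG² = 2/7, CG = +√(2/7)   ← matches the target
Pairs with CG² = 2/7: (0,-2): +√(2/7); (-2,0): +√(2/7)

(0,-2): +√(2/7); (-2,0): +√(2/7)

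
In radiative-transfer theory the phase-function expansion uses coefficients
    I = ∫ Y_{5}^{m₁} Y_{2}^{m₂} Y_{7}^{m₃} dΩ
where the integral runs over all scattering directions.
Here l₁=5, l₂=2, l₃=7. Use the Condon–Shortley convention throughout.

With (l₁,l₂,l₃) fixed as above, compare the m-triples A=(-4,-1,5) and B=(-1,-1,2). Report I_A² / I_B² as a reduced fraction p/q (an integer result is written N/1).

22/21

Shared (l₁,l₂,l₃)=(5,2,7): N and (l;000)² cancel in I_A²/I_B².
A: Δ = 0!·10!·4!/15! = 1/15015; Racah Σ t=0..0: t=0:+1/2177280 = 1/2177280; ⇒ 3j(5 2 7; -4 -1 5)² = 8/273, sgn +1
B: Δ = 0!·10!·4!/15! = 1/15015; Racah Σ t=0..0: t=0:+1/103680 = 1/103680; ⇒ 3j(5 2 7; -1 -1 2)² = 4/143, sgn -1
I_A²/I_B² = (8/273)/(4/143) = 22/21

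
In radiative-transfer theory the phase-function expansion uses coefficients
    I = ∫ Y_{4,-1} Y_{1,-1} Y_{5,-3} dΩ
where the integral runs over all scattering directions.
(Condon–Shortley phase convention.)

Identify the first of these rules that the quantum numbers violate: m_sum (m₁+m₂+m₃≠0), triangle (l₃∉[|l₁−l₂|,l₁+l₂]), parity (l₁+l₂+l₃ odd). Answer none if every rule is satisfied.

azimuthal sum: -1 − 1 − 3 = -5  ✗
3 ≤ 5 ≤ 5 (triangle on l)
L = 4 + 1 + 5 = 10 (even)

m_sum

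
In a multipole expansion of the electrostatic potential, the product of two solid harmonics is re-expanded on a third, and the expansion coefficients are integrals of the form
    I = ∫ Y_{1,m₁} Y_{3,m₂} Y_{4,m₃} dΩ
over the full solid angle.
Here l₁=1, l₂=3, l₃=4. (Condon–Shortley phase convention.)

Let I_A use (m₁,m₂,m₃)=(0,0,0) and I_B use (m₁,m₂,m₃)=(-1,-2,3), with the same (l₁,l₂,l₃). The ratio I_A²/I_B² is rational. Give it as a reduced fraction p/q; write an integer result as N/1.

Same 1,3,4: normalisation and zero-m 3j drop out of the ratio.
A: Δ: 0! 2! 6! / 9! → 1/252; sum: t=0:+1/36 = 1/36; 3j²(1 3 4; 0 0 0) = Δ·Π!·Σ² = 4/63  (sign +1)
B: Δ: 0! 2! 6! / 9! → 1/252; sum: t=0:+1/240 = 1/240; 3j²(1 3 4; -1 -2 3) = Δ·Π!·Σ² = 1/12  (sign -1)
I_A²/I_B² = (4/63)/(1/12) = 16/21

16/21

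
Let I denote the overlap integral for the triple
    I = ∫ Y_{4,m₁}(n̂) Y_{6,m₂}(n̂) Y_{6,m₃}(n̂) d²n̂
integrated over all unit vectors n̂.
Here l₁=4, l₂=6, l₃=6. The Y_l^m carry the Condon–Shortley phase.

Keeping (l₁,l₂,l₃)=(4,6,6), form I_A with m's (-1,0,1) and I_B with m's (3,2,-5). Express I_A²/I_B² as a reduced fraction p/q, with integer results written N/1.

l's match ⇒ only the (l;m) 3-j factors differ between A and B.
A: triangle coeff Δ(4,6,6) = 1/15315300; Σ_t [1,4]: t=1:−1/103680 t=2:+1/13824 t=3:−1/17280 t=4:+1/207360 = 1/103680; (3j)²=10/7293 [(4 6 6; -1 0 1)], sign=-1
B: triangle coeff Δ(4,6,6) = 1/15315300; Σ_t [0,1]: t=0:+1/5806080 t=1:−1/725760 = -1/829440; (3j)²=49/2652 [(4 6 6; 3 2 -5)], sign=+1
I_A²/I_B² = (10/7293)/(49/2652) = 40/539

40/539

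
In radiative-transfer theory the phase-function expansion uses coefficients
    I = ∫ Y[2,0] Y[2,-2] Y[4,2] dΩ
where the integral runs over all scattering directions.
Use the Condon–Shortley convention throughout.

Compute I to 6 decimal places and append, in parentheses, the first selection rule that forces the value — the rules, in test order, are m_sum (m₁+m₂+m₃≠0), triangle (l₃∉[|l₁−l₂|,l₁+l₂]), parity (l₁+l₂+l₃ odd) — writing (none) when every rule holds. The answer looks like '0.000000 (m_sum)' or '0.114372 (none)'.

m-sum 0 ✓  L=8 even ✓  0≤4≤4 ✓
Π(2lᵢ+1) = 5×5×9 = 225
triangle coeff Δ(2,2,4) = 1/630
Σ_t [0,0]: t=0:+1/16 = 1/16
(3j)²=2/35 [(2 2 4; 0 0 0)], sign=+1
Σ_t [0,0]: t=0:+1/96 = 1/96
(3j)²=1/42 [(2 2 4; 0 -2 2)], sign=+1
⇒ 4πI² = 15/49
I = (+1)√(15/49/(4π)) = 0.15607835
No selection rule forces the value: the integral is nonzero (none).

0.156078 (none)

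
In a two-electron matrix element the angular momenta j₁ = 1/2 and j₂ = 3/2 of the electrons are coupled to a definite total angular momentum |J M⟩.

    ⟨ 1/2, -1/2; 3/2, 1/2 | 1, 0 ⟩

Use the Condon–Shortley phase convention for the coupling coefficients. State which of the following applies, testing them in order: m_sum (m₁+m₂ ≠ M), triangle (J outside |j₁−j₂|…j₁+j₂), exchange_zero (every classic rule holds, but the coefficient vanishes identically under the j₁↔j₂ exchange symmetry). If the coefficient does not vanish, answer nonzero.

nonzero

m-sum: m₁+m₂ = -1/2+1/2 = 0, M = 0  ✓
triangle: |j₁−j₂| = 1 ≤ J = 1 ≤ j₁+j₂ = 2  ✓
exchange: j₁≠j₂ or m₁≠m₂ — the exchange symmetry imposes no constraint here
value check: CG = −√(1/2) = -0.707107 ≠ 0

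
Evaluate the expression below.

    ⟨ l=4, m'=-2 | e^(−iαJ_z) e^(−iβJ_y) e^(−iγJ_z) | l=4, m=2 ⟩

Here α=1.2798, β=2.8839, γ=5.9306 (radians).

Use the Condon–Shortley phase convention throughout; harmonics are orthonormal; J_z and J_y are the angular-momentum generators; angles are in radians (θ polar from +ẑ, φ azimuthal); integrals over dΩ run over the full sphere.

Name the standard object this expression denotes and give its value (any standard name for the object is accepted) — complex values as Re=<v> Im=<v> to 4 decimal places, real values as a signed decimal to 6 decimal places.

This is a Wigner D-matrix element — the rotation-matrix element ⟨l m'| R(α,β,γ) |l m⟩ in the angular-momentum basis.
Split into d^4_{-2,2}(β=2.8839) × two z-phases.
Half-angle: c=0.128490, s=0.991711. N=√(2·720·720·2)=1440.000000
The bounds max(0,m−m')=4 and min(l+m,l−m')=6 give 3 terms
  k=4: (−1)^0·1440.0000/(96)·0.1285^4·0.9917^4 = +0.003955
  k=5: (−1)^1·1440.0000/(120)·0.1285^2·0.9917^6 = -0.188465
  k=6: (−1)^2·1440.0000/(1440)·0.1285^0·0.9917^8 = +0.935579
d^4_{-2,2}(2.8839) = +0.003955 -0.188465 +0.935579 = +0.751068
Phases: e^{-i·(-2)·1.2798}=-0.835369+0.549690i, e^{-i·(2)·5.9306}=+0.761501+0.648164i ⇒ D=-0.745378-0.092281i

Wigner D-matrix element, Re=-0.7454 Im=-0.0923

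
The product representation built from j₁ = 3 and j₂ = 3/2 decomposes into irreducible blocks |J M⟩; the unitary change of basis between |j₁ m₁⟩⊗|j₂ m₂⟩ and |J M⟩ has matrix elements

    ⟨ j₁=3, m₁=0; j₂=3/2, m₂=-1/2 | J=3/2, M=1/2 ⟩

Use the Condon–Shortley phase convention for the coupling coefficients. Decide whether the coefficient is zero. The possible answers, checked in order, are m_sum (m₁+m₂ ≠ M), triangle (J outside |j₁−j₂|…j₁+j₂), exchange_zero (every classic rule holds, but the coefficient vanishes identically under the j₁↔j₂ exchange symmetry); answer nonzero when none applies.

m_sum

m-sum: m₁+m₂ = 0+(-1/2) = -1/2, M = 1/2  ✗ ⇒ coefficient is 0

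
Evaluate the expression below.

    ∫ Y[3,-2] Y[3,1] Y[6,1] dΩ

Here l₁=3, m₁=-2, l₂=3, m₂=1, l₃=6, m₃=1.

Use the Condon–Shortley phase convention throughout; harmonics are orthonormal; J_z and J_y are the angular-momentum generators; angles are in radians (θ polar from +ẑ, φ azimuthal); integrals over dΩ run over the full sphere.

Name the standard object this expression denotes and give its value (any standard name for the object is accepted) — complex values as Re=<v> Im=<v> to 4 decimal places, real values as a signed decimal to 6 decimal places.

This is a Gaunt coefficient — the integral of a triple product of spherical harmonics over the sphere.
Checks pass: Σm=0; 12 even; l₃=6∈[0,6].
(2·3+1)(2·3+1)(2·6+1) = 637
Δ: 0! 6! 6! / 13! → 1/12012
sum: t=0:+1/1296 = 1/1296
3j²(3 3 6; 0 0 0) = Δ·Π!·Σ² = 100/3003  (sign +1)
sum: t=0:+1/5760 = 1/5760
3j²(3 3 6; -2 1 1) = Δ·Π!·Σ² = 5/572  (sign -1)
combine: 4πI² = 637·100/3003·5/572 = 875/4719
take √, sign -1: I = -0.12147142

Gaunt coefficient, -0.121471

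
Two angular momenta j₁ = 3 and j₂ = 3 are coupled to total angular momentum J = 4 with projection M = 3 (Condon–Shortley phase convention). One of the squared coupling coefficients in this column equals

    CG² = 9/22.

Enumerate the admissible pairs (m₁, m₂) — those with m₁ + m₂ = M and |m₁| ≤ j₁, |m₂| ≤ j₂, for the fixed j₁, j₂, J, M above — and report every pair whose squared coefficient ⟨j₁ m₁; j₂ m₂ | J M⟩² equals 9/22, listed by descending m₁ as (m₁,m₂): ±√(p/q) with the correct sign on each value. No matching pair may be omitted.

(3,0): +√(9/22); (0,3): +√(9/22)

Admissible pairs with m₁+m₂ = M = 3: (0,3), (1,2), (2,1), (3,0)
  (m₁,m₂)=(3,0): CG² = 9/22, CG = +√(9/22)   ← matches the target
  (m₁,m₂)=(2,1): CG² = 1/11, CG = −√(1/11)
  (m₁,m₂)=(1,2): CG² = 1/11, CG = −√(1/11)
  (m₁,m₂)=(0,3): CG² = 9/22, CG = +√(9/22)   ← matches the target
Pairs with CG² = 9/22: (3,0): +√(9/22); (0,3): +√(9/22)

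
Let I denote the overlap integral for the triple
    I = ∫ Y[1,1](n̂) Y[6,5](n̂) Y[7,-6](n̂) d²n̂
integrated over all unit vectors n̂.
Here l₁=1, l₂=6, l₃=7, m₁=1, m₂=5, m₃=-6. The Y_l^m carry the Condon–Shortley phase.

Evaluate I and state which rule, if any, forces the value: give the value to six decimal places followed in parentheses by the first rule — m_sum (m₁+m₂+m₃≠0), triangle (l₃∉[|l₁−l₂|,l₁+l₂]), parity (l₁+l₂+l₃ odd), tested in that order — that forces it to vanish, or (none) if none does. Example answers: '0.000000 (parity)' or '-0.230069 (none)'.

0.309019 (none)

Checks pass: Σm=0; 14 even; l₃=7∈[5,7].
(2·1+1)(2·6+1)(2·7+1) = 585
Δ: 0! 2! 12! / 15! → 1/1365
sum: t=0:+1/518400 = 1/518400
3j²(1 6 7; 0 0 0) = Δ·Π!·Σ² = 7/195  (sign -1)
sum: t=0:+1/79833600 = 1/79833600
3j²(1 6 7; 1 5 -6) = Δ·Π!·Σ² = 2/35  (sign -1)
combine: 4πI² = 585·7/195·2/35 = 6/5
take √, sign +1: I = 0.30901936
No selection rule forces the value: the integral is nonzero (none).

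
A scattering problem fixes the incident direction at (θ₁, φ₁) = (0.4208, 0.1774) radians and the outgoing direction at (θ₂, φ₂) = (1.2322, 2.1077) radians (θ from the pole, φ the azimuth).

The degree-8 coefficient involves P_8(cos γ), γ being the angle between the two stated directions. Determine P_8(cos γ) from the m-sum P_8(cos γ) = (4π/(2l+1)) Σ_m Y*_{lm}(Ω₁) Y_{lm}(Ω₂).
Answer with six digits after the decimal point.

Expand P_8 via completeness: Σ_{m} conj(Y_{8,m}) at Ω₁ times Y_{8,m} at Ω₂ —
  term(m=-8) = (-0.000125, -0.000034)   from Y*(Ω₁)=(0.000060, 0.000395), Y(Ω₂)=(-0.130831, 0.295217)
  term(m=-7) = (0.000951, -0.001317)   from Y*(Ω₁)=(0.001154, 0.003380), Y(Ω₂)=(-0.263079, -0.371062)
  term(m=-6) = (0.001931, 0.002908)   from Y*(Ω₁)=(0.009752, 0.017584), Y(Ω₂)=(0.173061, -0.013845)
  term(m=-5) = (0.021188, -0.004888)   from Y*(Ω₁)=(0.050649, 0.062149), Y(Ω₂)=(0.119695, -0.243377)
  term(m=-4) = (-0.008798, 0.065869)   from Y*(Ω₁)=(0.174755, 0.150086), Y(Ω₂)=(0.157326, 0.241805)
  term(m=-3) = (0.059427, 0.031872)   from Y*(Ω₁)=(0.393771, 0.231882), Y(Ω₂)=(0.147450, -0.005889)
  term(m=-2) = (-0.126059, 0.110341)   from Y*(Ω₁)=(0.501202, 0.185684), Y(Ω₂)=(-0.149440, 0.275517)
  term(m=-1) = (0.004053, 0.010783)   from Y*(Ω₁)=(0.125266, 0.022458), Y(Ω₂)=(0.046298, 0.077782)
  term(m=+0) = (0.145617, 0.000000)   from Y*(Ω₁)=(-0.459990, -0.000000), Y(Ω₂)=(-0.316565, 0.000000)
  term(m=+1) = (0.004053, -0.010783)   from Y*(Ω₁)=(-0.125266, 0.022458), Y(Ω₂)=(-0.046298, 0.077782)
  term(m=+2) = (-0.126059, -0.110341)   from Y*(Ω₁)=(0.501202, -0.185684), Y(Ω₂)=(-0.149440, -0.275517)
  term(m=+3) = (0.059427, -0.031872)   from Y*(Ω₁)=(-0.393771, 0.231882), Y(Ω₂)=(-0.147450, -0.005889)
  term(m=+4) = (-0.008798, -0.065869)   from Y*(Ω₁)=(0.174755, -0.150086), Y(Ω₂)=(0.157326, -0.241805)
  term(m=+5) = (0.021188, 0.004888)   from Y*(Ω₁)=(-0.050649, 0.062149), Y(Ω₂)=(-0.119695, -0.243377)
  term(m=+6) = (0.001931, -0.002908)   from Y*(Ω₁)=(0.009752, -0.017584), Y(Ω₂)=(0.173061, 0.013845)
  term(m=+7) = (0.000951, 0.001317)   from Y*(Ω₁)=(-0.001154, 0.003380), Y(Ω₂)=(0.263079, -0.371062)
  term(m=+8) = (-0.000125, 0.000034)   from Y*(Ω₁)=(0.000060, -0.000395), Y(Ω₂)=(-0.130831, -0.295217)
Accumulated sum (0.050753, 0.000000); after 4π/(2l+1) scaling, (0.037517, 0.000000) ⇒ P_8 = 0.037517

0.037517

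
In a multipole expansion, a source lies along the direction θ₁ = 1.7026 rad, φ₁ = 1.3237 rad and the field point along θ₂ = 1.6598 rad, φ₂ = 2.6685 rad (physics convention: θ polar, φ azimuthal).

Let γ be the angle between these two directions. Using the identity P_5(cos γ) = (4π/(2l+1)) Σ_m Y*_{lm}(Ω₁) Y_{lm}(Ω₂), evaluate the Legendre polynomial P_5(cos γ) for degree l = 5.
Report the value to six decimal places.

Summing Y*_{l m}(θ₁,φ₁)·Y_{l m}(θ₂,φ₂) over m ∈ [−5, 5]; prefactor 4π/(2·5+1) = 1.142397:
  term(m=-5) = 0.18286 - 0.08627j   from Y*(Ω₁)=0.41960 + 0.14622j, Y(Ω₂)=0.32472 - 0.31875j
  term(m=-4) = 0.01479 + 0.01880j   from Y*(Ω₁)=-0.10246 + 0.15557j, Y(Ω₂)=0.04058 - 0.12182j
  term(m=-3) = -0.05669 + 0.07039j   from Y*(Ω₁)=0.19219 + 0.20994j, Y(Ω₂)=0.04793 + 0.31391j
  term(m=-2) = -0.02724 - 0.01323j   from Y*(Ω₁)=-0.18271 + 0.09844j, Y(Ω₂)=0.08533 + 0.11836j
  term(m=-1) = 0.01545 - 0.06721j   from Y*(Ω₁)=0.05937 + 0.23535j, Y(Ω₂)=-0.25294 - 0.12947j
  term(m=+0) = 0.03189 + 0.00000j   from Y*(Ω₁)=-0.21225 + 0.00000j, Y(Ω₂)=-0.15022 + 0.00000j
  term(m=+1) = 0.01545 + 0.06721j   from Y*(Ω₁)=-0.05937 + 0.23535j, Y(Ω₂)=0.25294 - 0.12947j
  term(m=+2) = -0.02724 + 0.01323j   from Y*(Ω₁)=-0.18271 - 0.09844j, Y(Ω₂)=0.08533 - 0.11836j
  term(m=+3) = -0.05669 - 0.07039j   from Y*(Ω₁)=-0.19219 + 0.20994j, Y(Ω₂)=-0.04793 + 0.31391j
  term(m=+4) = 0.01479 - 0.01880j   from Y*(Ω₁)=-0.10246 - 0.15557j, Y(Ω₂)=0.04058 + 0.12182j
  term(m=+5) = 0.18286 + 0.08627j   from Y*(Ω₁)=-0.41960 + 0.14622j, Y(Ω₂)=-0.32472 - 0.31875j
Accumulated sum 0.29024 + 0.00000j; after 4π/(2l+1) scaling, 0.33157 + 0.00000j ⇒ P_5 = 0.331565

0.331565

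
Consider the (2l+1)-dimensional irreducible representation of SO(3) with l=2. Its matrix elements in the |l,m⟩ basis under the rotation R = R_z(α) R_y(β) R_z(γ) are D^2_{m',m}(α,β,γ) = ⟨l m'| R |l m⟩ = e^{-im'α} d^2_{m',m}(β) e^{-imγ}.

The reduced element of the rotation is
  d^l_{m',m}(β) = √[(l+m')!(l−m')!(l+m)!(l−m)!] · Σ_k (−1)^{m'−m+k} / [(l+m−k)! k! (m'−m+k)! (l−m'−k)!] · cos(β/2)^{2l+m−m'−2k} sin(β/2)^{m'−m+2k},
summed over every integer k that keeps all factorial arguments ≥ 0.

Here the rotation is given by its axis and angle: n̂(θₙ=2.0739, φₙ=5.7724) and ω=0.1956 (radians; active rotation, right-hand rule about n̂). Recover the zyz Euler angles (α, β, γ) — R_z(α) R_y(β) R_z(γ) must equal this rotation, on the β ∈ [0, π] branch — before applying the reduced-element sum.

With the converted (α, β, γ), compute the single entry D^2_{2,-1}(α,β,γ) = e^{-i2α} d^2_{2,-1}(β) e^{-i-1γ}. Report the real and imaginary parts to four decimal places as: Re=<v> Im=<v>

Axis–angle → zyz. n̂ = (sinθₙcosφₙ, sinθₙsinφₙ, cosθₙ) = (+0.764267, -0.428288, -0.482147), ω = 0.1956.
R = I cosω + sinω [n̂]ₓ + (1−cosω) n̂n̂ᵀ gives
  R = [+0.992069, +0.087466, -0.090267; -0.099949, +0.984429, -0.144602; +0.076213, +0.152477, +0.985364]
β = atan2(√(R₁₃²+R₂₃²), R₃₃) = 0.171300; α = atan2(R₂₃, R₁₃) mod 2π = 4.154334; γ = atan2(R₃₂, −R₃₁) mod 2π = 2.034312
Split into d^2_{2,-1}(β=0.1713) × two z-phases.
With c≡cos(β/2)=0.996334 and s≡sin(β/2)=0.085545, N=[24·1·1·6]^{1/2}=12.000000
k: max(0,(-1)−(2))=0 … min(2+(-1),2−(2))=0
  k=0: (−1)^3·12.0000/(6)·0.9963^1·0.0855^3 = -0.001247
d^2_{2,-1}(0.1713) = -0.001247
D = (-0.439181-0.898399i)·(-0.001247)·(-0.447096+0.894486i) = -0.001247-0.000011i

Re=-0.0012 Im=0.0000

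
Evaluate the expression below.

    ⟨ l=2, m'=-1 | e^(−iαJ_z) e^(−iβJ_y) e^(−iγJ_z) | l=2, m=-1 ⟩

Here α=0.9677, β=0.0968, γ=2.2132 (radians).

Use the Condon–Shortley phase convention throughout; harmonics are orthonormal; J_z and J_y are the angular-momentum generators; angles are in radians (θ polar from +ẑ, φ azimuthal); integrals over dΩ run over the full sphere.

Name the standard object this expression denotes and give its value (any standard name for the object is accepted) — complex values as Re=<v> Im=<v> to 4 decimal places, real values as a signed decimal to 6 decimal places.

This is a Wigner D-matrix element — the rotation-matrix element ⟨l m'| R(α,β,γ) |l m⟩ in the angular-momentum basis.
Split into d^2_{-1,-1}(β=0.0968) × two z-phases.
With c≡cos(β/2)=0.998829 and s≡sin(β/2)=0.048381, N=[1·6·1·6]^{1/2}=6.000000
k∈{0,1} keeps every argument non-negative
  k=0: (−1)^0·6.0000/(6)·0.9988^4·0.0484^0 = +0.995324
  k=1: (−1)^1·6.0000/(2)·0.9988^2·0.0484^2 = -0.007006
d^2_{-1,-1}(0.0968) = +0.995324 -0.007006 = +0.988318
Phases: e^{-i·(-1)·0.9677}=+0.567195+0.823583i, e^{-i·(-1)·2.2132}=-0.599122+0.800658i ⇒ D=-0.987555-0.038838i

Wigner D-matrix element, Re=-0.9876 Im=-0.0388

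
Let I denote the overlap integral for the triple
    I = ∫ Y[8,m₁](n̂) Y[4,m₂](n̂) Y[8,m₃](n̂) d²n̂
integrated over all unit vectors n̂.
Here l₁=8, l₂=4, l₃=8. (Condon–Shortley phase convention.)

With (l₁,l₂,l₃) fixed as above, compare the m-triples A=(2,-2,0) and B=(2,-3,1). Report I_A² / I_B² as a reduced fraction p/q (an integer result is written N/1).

63/4

Shared (l₁,l₂,l₃)=(8,4,8): N and (l;000)² cancel in I_A²/I_B².
A: Δ = 4!·12!·4!/21! = 1/185175900; Racah Σ t=0..2: t=0:+1/49766400 t=1:−1/21772800 t=2:+1/92897280 = -1/66355200; ⇒ 3j(8 4 8; 2 -2 0)² = 63/8398, sgn -1
B: Δ = 4!·12!·4!/21! = 1/185175900; Racah Σ t=0..1: t=0:+1/74649600 t=1:−1/87091200 = 1/522547200; ⇒ 3j(8 4 8; 2 -3 1)² = 2/4199, sgn -1
I_A²/I_B² = (63/8398)/(2/4199) = 63/4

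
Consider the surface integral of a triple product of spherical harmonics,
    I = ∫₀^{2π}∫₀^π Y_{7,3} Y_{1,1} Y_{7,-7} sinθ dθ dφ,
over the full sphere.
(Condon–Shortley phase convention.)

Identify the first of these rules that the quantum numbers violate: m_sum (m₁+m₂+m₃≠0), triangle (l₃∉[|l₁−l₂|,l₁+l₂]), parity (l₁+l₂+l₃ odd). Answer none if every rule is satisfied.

m_sum

Σmᵢ = -3  ✗
l₃∈[|l₁−l₂|,l₁+l₂]=[6,8], have l₃=7
Σlᵢ = 15 ⇒ odd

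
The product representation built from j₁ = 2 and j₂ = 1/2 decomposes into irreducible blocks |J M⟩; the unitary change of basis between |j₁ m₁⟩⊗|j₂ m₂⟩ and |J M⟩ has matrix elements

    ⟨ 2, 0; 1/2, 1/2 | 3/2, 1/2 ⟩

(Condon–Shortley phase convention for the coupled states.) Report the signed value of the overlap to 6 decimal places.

triangle: 1!×3!×0!/5! = 6/120
(j±m)!: 2!×2!×1!×0!×2!×1! = 8
prefactor² = (2J+1)×Δ×N² = 8/5
  k=1: −1/(1!×0!×1!×0!×2!×0!) = -1/2
Σ = -1/2  ⇒  CG² = 8/5×(-1/2)² = 2/5
CG = −√(2/5) = -0.632456

−√(2/5) ≈ -0.632456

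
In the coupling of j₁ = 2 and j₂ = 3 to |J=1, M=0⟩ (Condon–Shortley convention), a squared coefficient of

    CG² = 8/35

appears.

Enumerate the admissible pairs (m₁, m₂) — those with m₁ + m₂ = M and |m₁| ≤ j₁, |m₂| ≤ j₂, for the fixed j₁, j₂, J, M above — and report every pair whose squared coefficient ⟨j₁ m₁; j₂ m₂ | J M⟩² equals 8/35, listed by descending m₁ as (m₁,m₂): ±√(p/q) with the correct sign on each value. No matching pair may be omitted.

(1,-1): −√(8/35); (-1,1): −√(8/35)

Admissible pairs with m₁+m₂ = M = 0: (-2,2), (-1,1), (0,0), (1,-1), (2,-2)
  (m₁,m₂)=(2,-2): CG² = 1/7, CG = +√(1/7)
  (m₁,m₂)=(1,-1): CG² = 8/35, CG = −√(8/35)   ← matches the target
  (m₁,m₂)=(0,0): CG² = 9/35, CG = +√(9/35)
  (m₁,m₂)=(-1,1): CG² = 8/35, CG = −√(8/35)   ← matches the target
  (m₁,m₂)=(-2,2): CG² = 1/7, CG = +√(1/7)
Pairs with CG² = 8/35: (1,-1): −√(8/35); (-1,1): −√(8/35)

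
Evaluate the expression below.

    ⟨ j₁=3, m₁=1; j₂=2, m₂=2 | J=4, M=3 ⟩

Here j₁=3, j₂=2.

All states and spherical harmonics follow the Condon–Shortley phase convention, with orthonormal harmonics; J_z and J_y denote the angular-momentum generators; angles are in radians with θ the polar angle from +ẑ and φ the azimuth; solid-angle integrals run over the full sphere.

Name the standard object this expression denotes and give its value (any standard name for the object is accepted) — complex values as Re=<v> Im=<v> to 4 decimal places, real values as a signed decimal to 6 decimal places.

Clebsch–Gordan coefficient, −√(1/2) ≈ -0.707107

This is a Clebsch–Gordan (vector-coupling) coefficient.
j₁+j₂−J=1  J+j₁−j₂=5  J−j₁+j₂=3  j₁+j₂+J+1=10
(j₁±m₁, j₂±m₂, J±M) = (4,2,4,0,7,1)
P² = 10368
sum k=1..1:
  [1] −1/144 = -1/144
S = -1/144
C² = P²·S² = 1/2 ; C = -0.707107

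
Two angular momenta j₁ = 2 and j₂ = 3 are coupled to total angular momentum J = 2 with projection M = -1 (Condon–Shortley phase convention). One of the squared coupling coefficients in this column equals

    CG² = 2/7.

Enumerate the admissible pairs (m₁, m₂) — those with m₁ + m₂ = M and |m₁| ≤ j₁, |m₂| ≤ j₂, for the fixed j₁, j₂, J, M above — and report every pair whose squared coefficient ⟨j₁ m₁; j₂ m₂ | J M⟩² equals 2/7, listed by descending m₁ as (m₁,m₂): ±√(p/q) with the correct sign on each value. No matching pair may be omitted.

Admissible pairs with m₁+m₂ = M = -1: (-2,1), (-1,0), (0,-1), (1,-2), (2,-3)
  (m₁,m₂)=(2,-3): CG² = 5/14, CG = +√(5/14)
  (m₁,m₂)=(1,-2): CG² = 0/1, CG = 0
  (m₁,m₂)=(0,-1): CG² = 1/7, CG = −√(1/7)
  (m₁,m₂)=(-1,0): CG² = 2/7, CG = +√(2/7)   ← matches the target
  (m₁,m₂)=(-2,1): CG² = 3/14, CG = −√(3/14)
Pairs with CG² = 2/7: (-1,0): +√(2/7)

(-1,0): +√(2/7)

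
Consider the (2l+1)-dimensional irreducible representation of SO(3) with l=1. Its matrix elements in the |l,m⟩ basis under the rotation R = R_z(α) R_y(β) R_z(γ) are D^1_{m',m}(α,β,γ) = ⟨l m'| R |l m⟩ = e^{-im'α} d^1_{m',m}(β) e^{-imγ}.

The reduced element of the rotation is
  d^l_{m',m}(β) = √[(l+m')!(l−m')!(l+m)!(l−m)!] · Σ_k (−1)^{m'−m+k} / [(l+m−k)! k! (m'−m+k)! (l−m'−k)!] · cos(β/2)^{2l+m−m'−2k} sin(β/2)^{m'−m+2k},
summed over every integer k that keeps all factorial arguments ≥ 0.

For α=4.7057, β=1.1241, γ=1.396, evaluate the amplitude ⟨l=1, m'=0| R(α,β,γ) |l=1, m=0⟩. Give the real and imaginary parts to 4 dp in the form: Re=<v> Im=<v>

First d^1_{0,0}(β=1.1241), then the phase factors e^{-i(0)α} and e^{-i(0)γ}:
Half-angle: c=0.846164, s=0.532922. N=√(1·1·1·1)=1.000000
Admissible k: 0..1 (factorial args all ≥0)
  k=0: (−1)^0·1.0000/(1)·0.8462^2·0.5329^0 = +0.715994
  k=1: (−1)^1·1.0000/(1)·0.8462^0·0.5329^2 = -0.284006
d^1_{0,0}(1.1241) = +0.715994 -0.284006 = +0.431988
Phases: e^{-i·(0)·4.7057}=+1.000000+0.000000i, e^{-i·(0)·1.3960}=+1.000000+0.000000i ⇒ D=+0.431988+0.000000i

Re=0.4320 Im=0.0000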